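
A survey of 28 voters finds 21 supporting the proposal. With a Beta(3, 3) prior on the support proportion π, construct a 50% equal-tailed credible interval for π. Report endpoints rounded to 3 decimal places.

Posterior: Beta(3+21, 3+7) = Beta(24, 10).
Equal-tailed 50% interval: the 0.25 and 0.75 quantiles of Beta(24, 10).
Posterior mean ≈ 0.706, SD ≈ 0.077; a Normal approximation gives roughly [0.654, 0.758].
Exact: F⁻¹(0.25) = 0.655; F⁻¹(0.75) = 0.761.

[0.655, 0.761]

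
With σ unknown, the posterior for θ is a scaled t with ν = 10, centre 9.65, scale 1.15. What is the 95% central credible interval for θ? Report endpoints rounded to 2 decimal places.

[7.09, 12.21]

The t_10 distribution is symmetric; the 95% interval is 9.65 ± t·1.15 with t_{0.975,10} = 2.228.
Half-width: 2.228 × 1.15 = 2.56.
9.65 − 2.56 = 7.09; 9.65 + 2.56 = 12.21.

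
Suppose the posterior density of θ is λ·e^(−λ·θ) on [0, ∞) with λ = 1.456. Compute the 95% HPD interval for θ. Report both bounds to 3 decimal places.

[0.000, 2.058]

The exponential density is strictly decreasing on [0, ∞), so the HPD interval is anchored at 0: [0, q] with P(θ ≤ q) = 0.95.
q = −ln(1 − 0.95) / 1.456 = 2.9957 / 1.456 = 2.058.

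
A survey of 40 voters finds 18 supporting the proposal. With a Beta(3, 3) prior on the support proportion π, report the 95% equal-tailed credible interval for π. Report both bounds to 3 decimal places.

[0.317, 0.600]

Posterior: Beta(3+18, 3+22) = Beta(21, 25).
Equal-tailed 95% interval: the 0.025 and 0.975 quantiles of Beta(21, 25).
Posterior mean ≈ 0.457, SD ≈ 0.073; a Normal approximation gives roughly [0.314, 0.599].
Exact: F⁻¹(0.025) = 0.317; F⁻¹(0.975) = 0.600.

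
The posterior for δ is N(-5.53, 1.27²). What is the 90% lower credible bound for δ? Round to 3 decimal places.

Need L with P(δ ≥ L) = 0.90: L = -5.53 − z_{0.1}·1.27.
z = 1.282; L = -5.53 − 1.282 × 1.27 = -7.158.

-7.158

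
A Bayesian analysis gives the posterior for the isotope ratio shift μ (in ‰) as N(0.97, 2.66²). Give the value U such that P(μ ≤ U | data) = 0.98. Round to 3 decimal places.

6.433

Need U with P(μ ≤ U) = 0.98: U = 0.97 + z_{0.02}·2.66.
z = 2.054; U = 0.97 + 2.054 × 2.66 = 6.433.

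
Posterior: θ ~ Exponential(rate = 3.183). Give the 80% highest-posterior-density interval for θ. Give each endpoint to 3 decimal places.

The exponential density is strictly decreasing on [0, ∞), so the HPD interval is anchored at 0: [0, q] with P(θ ≤ q) = 0.80.
q = −ln(1 − 0.80) / 3.183 = 1.6094 / 3.183 = 0.506.

[0.000, 0.506]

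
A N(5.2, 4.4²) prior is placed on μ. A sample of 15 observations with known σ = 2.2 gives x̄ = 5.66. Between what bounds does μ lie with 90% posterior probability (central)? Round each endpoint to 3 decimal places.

Posterior precision = 1/4.4² + 15/2.2² = 0.0517 + 3.0992 = 3.1508, so posterior SD = 0.5634.
Posterior mean = (5.2/4.4² + 15·5.66/2.2²) / 3.1508 = 5.6525.
Interval: 5.6525 ± 1.645 × 0.5634 → [4.726, 6.579].

[4.726, 6.579]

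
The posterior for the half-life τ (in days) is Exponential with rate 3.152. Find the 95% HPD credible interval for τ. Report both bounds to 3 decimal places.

The exponential density is strictly decreasing on [0, ∞), so the HPD interval is anchored at 0: [0, q] with P(τ ≤ q) = 0.95.
q = −ln(1 − 0.95) / 3.152 = 2.9957 / 3.152 = 0.950.

[0.000, 0.950]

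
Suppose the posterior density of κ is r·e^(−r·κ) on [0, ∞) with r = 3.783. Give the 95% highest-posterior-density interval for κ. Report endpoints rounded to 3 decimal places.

The exponential density is strictly decreasing on [0, ∞), so the HPD interval is anchored at 0: [0, q] with P(κ ≤ q) = 0.95.
q = −ln(1 − 0.95) / 3.783 = 2.9957 / 3.783 = 0.792.

[0.000, 0.792]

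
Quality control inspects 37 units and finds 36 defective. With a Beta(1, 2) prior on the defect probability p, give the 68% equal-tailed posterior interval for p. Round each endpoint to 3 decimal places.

Posterior: Beta(1+36, 2+1) = Beta(37, 3).
Equal-tailed 68% interval: the 0.16 and 0.84 quantiles of Beta(37, 3).
Posterior mean ≈ 0.925, SD ≈ 0.041; a Normal approximation gives roughly [0.884, 0.966].
Exact: F⁻¹(0.16) = 0.885; F⁻¹(0.84) = 0.965.

[0.885, 0.965]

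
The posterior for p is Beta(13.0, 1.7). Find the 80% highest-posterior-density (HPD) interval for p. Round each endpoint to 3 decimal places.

[0.819, 0.993]

The posterior is unimodal and skewed, so the HPD interval has equal density at both endpoints and is the shortest 80% interval.
Solving f(0.819) = f(0.993) with F(0.993) − F(0.819) = 0.80 gives [0.819, 0.993].
For comparison, the equal-tailed interval is [0.773, 0.972]; the HPD is narrower and shifted toward the mode.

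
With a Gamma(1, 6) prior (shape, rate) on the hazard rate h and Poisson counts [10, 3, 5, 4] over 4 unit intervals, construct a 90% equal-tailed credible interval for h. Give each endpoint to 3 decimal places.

[1.572, 3.141]

Posterior: Gamma(1+22, 6+4) = Gamma(23, 10) (shape, rate).
Equal-tailed 90% interval: Gamma(23, 10) quantiles at 0.05 and 0.95.
Posterior mean ≈ 2.300, SD ≈ 0.480; a Normal approximation gives roughly [1.511, 3.089].
Exact: lower = 1.572; upper = 3.141.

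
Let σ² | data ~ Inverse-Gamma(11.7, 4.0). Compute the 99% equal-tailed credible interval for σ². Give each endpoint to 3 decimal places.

Inverse-Gamma(11.7, 4.0) quantiles: F⁻¹(0.005) and F⁻¹(0.995).
Equivalently, 1/σ² ~ Gamma(11.7, rate = 4.0); invert its 0.995 and 0.005 quantiles.
Posterior mean ≈ 0.374, SD ≈ 0.120; a Normal approximation gives roughly [0.065, 0.683].
Exact: lower = 0.179; upper = 0.841.

[0.179, 0.841]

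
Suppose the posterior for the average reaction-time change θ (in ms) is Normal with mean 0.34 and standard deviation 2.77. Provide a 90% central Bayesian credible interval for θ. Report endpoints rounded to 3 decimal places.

[-4.216, 4.896]

The posterior is symmetric, so the 90% equal-tailed interval is θ = 0.34 ± z·2.77 with z = 1.645.
Half-width: 1.645 × 2.77 = 4.556.
0.34 − 4.556 = -4.216; 0.34 + 4.556 = 4.896.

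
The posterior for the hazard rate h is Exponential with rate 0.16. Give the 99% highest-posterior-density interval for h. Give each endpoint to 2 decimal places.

[0.00, 28.78]

The exponential density is strictly decreasing on [0, ∞), so the HPD interval is anchored at 0: [0, q] with P(h ≤ q) = 0.99.
q = −ln(1 − 0.99) / 0.16 = 4.6052 / 0.16 = 28.78.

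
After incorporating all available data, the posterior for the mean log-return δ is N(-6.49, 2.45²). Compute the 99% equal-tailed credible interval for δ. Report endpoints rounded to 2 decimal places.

[-12.80, -0.18]

The posterior is symmetric, so the 99% equal-tailed interval is δ = -6.49 ± z·2.45 with z = 2.576.
Half-width: 2.576 × 2.45 = 6.31.
-6.49 − 6.31 = -12.80; -6.49 + 6.31 = -0.18.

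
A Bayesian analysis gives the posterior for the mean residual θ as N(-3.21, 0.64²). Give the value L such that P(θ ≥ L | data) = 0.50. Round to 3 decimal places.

-3.210

Need L with P(θ ≥ L) = 0.50: L = -3.21 − z_{0.5}·0.64.
z = 0.000; L = -3.21 − 0.000 × 0.64 = -3.210.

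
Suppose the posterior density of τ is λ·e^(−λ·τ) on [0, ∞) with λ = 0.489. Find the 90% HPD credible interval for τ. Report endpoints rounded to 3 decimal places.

The exponential density is strictly decreasing on [0, ∞), so the HPD interval is anchored at 0: [0, q] with P(τ ≤ q) = 0.90.
q = −ln(1 − 0.90) / 0.489 = 2.3026 / 0.489 = 4.709.

[0.000, 4.709]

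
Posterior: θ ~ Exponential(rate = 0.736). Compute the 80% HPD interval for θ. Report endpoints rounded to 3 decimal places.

[0.000, 2.187]

The exponential density is strictly decreasing on [0, ∞), so the HPD interval is anchored at 0: [0, q] with P(θ ≤ q) = 0.80.
q = −ln(1 − 0.80) / 0.736 = 1.6094 / 0.736 = 2.187.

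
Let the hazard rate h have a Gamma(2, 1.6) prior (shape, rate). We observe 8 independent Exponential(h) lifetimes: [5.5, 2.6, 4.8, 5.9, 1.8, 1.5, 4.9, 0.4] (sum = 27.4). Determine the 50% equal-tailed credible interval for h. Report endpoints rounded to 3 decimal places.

[0.266, 0.411]

Posterior: Gamma(2+8, 1.6+27.4) = Gamma(10, 29.0) (shape, rate).
Equal-tailed 50% interval: Gamma(10, 29.0) quantiles at 0.25 and 0.75.
Posterior mean ≈ 0.345, SD ≈ 0.109; a Normal approximation gives roughly [0.271, 0.418].
Exact: lower = 0.266; upper = 0.411.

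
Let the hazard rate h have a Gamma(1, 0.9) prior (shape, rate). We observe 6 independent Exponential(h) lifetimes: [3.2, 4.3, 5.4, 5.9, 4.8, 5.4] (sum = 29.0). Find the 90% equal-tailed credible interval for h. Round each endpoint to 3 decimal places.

[0.110, 0.396]

Posterior: Gamma(1+6, 0.9+29.0) = Gamma(7, 29.9) (shape, rate).
Equal-tailed 90% interval: Gamma(7, 29.9) quantiles at 0.05 and 0.95.
Posterior mean ≈ 0.234, SD ≈ 0.088; a Normal approximation gives roughly [0.089, 0.380].
Exact: lower = 0.110; upper = 0.396.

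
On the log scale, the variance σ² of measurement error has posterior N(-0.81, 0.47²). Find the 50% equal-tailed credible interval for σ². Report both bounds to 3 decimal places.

[0.324, 0.611]

On the log scale the 50% interval is -0.81 ± 0.674 × 0.47 = [-1.1270, -0.4930].
Exponentiate: [e^-1.1270, e^-0.4930] = [0.324, 0.611].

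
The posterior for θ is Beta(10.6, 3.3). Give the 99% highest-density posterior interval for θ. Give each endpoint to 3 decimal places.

[0.458, 0.977]

The posterior is unimodal and skewed, so the HPD interval has equal density at both endpoints and is the shortest 99% interval.
Solving f(0.458) = f(0.977) with F(0.977) − F(0.458) = 0.99 gives [0.458, 0.977].
For comparison, the equal-tailed interval is [0.431, 0.964]; the HPD is narrower and shifted toward the mode.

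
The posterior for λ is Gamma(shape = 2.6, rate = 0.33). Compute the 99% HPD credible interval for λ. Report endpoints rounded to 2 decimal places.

The posterior is unimodal and skewed, so the HPD interval has equal density at both endpoints and is the shortest 99% interval.
Solving f(0.19) = f(23.46) with F(23.46) − F(0.19) = 0.99 gives [0.19, 23.46].
For comparison, the equal-tailed interval is [0.70, 25.93]; the HPD is narrower and shifted toward the mode.

[0.19, 23.46]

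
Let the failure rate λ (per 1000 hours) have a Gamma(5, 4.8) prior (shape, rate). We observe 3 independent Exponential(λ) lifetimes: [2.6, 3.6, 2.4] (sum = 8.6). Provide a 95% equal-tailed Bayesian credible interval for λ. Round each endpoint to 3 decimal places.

[0.258, 1.076]

Posterior: Gamma(5+3, 4.8+8.6) = Gamma(8, 13.4) (shape, rate).
Equal-tailed 95% interval: Gamma(8, 13.4) quantiles at 0.025 and 0.975.
Posterior mean ≈ 0.597, SD ≈ 0.211; a Normal approximation gives roughly [0.183, 1.011].
Exact: lower = 0.258; upper = 1.076.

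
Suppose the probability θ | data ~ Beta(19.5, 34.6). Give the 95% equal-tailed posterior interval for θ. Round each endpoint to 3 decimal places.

Posterior: Beta(19.5, 34.6).
Equal-tailed 95% interval: the 0.025 and 0.975 quantiles of Beta(19.5, 34.6).
Posterior mean ≈ 0.360, SD ≈ 0.065; a Normal approximation gives roughly [0.234, 0.487].
Exact: F⁻¹(0.025) = 0.239; F⁻¹(0.975) = 0.492.

[0.239, 0.492]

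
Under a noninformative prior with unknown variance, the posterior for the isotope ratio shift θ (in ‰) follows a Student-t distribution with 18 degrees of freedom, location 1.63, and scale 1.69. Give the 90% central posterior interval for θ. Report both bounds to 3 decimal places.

[-1.301, 4.561]

The t_18 distribution is symmetric; the 90% interval is 1.63 ± t·1.69 with t_{0.95,18} = 1.734.
Half-width: 1.734 × 1.69 = 2.931.
1.63 − 2.931 = -1.301; 1.63 + 2.931 = 4.561.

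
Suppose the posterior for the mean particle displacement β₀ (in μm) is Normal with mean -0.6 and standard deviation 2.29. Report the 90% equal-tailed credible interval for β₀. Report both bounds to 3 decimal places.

The posterior is symmetric, so the 90% equal-tailed interval is β₀ = -0.6 ± z·2.29 with z = 1.645.
Half-width: 1.645 × 2.29 = 3.767.
-0.6 − 3.767 = -4.367; -0.6 + 3.767 = 3.167.

[-4.367, 3.167]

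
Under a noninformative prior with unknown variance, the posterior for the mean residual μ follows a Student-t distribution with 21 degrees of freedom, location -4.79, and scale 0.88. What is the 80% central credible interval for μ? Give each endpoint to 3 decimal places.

The t_21 distribution is symmetric; the 80% interval is -4.79 ± t·0.88 with t_{0.9,21} = 1.323.
Half-width: 1.323 × 0.88 = 1.164.
-4.79 − 1.164 = -5.954; -4.79 + 1.164 = -3.626.

[-5.954, -3.626]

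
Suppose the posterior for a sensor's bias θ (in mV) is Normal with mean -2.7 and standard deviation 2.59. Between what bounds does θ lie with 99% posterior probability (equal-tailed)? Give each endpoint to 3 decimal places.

[-9.371, 3.971]

The posterior is symmetric, so the 99% equal-tailed interval is θ = -2.7 ± z·2.59 with z = 2.576.
Half-width: 2.576 × 2.59 = 6.671.
-2.7 − 6.671 = -9.371; -2.7 + 6.671 = 3.971.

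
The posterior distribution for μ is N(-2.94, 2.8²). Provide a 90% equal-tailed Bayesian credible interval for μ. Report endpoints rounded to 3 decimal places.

[-7.546, 1.666]

The posterior is symmetric, so the 90% equal-tailed interval is μ = -2.94 ± z·2.8 with z = 1.645.
Half-width: 1.645 × 2.8 = 4.606.
-2.94 − 4.606 = -7.546; -2.94 + 4.606 = 1.666.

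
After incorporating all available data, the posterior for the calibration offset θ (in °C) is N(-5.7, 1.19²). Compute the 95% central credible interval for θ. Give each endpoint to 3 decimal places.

The posterior is symmetric, so the 95% equal-tailed interval is θ = -5.7 ± z·1.19 with z = 1.960.
Half-width: 1.960 × 1.19 = 2.332.
-5.7 − 2.332 = -8.032; -5.7 + 2.332 = -3.368.

[-8.032, -3.368]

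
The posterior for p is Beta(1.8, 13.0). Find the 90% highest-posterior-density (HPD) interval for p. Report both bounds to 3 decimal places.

[0.004, 0.238]

The posterior is unimodal and skewed, so the HPD interval has equal density at both endpoints and is the shortest 90% interval.
Solving f(0.004) = f(0.238) with F(0.238) − F(0.004) = 0.90 gives [0.004, 0.238].
For comparison, the equal-tailed interval is [0.021, 0.281]; the HPD is narrower and shifted toward the mode.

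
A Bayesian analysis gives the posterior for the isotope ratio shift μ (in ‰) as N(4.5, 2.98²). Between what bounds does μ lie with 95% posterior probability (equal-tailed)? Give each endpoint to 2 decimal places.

[-1.34, 10.34]

The posterior is symmetric, so the 95% equal-tailed interval is μ = 4.5 ± z·2.98 with z = 1.960.
Half-width: 1.960 × 2.98 = 5.84.
4.5 − 5.84 = -1.34; 4.5 + 5.84 = 10.34.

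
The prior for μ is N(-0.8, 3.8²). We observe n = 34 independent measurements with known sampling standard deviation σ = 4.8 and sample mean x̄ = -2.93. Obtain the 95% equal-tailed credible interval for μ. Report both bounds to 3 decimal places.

Posterior precision = 1/3.8² + 34/4.8² = 0.0693 + 1.4757 = 1.5449, so posterior SD = 0.8045.
Posterior mean = (-0.8/3.8² + 34·-2.93/4.8²) / 1.5449 = -2.8345.
Interval: -2.8345 ± 1.960 × 0.8045 → [-4.411, -1.258].

[-4.411, -1.258]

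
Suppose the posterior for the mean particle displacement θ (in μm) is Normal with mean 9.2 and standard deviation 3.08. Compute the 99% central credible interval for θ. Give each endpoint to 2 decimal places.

[1.27, 17.13]

The posterior is symmetric, so the 99% equal-tailed interval is θ = 9.2 ± z·3.08 with z = 2.576.
Half-width: 2.576 × 3.08 = 7.93.
9.2 − 7.93 = 1.27; 9.2 + 7.93 = 17.13.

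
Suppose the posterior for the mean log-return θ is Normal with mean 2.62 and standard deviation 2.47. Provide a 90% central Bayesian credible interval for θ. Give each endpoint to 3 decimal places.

[-1.443, 6.683]

The posterior is symmetric, so the 90% equal-tailed interval is θ = 2.62 ± z·2.47 with z = 1.645.
Half-width: 1.645 × 2.47 = 4.063.
2.62 − 4.063 = -1.443; 2.62 + 4.063 = 6.683.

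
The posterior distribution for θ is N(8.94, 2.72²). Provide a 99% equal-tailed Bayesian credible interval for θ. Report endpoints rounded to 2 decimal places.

The posterior is symmetric, so the 99% equal-tailed interval is θ = 8.94 ± z·2.72 with z = 2.576.
Half-width: 2.576 × 2.72 = 7.01.
8.94 − 7.01 = 1.93; 8.94 + 7.01 = 15.95.

[1.93, 15.95]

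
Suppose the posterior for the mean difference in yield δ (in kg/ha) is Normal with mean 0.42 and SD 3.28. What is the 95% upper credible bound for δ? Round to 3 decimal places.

5.815

Need U with P(δ ≤ U) = 0.95: U = 0.42 + z_{0.05}·3.28.
z = 1.645; U = 0.42 + 1.645 × 3.28 = 5.815.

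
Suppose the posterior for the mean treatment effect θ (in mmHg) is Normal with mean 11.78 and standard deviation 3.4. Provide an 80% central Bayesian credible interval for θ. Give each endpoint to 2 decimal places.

[7.42, 16.14]

The posterior is symmetric, so the 80% equal-tailed interval is θ = 11.78 ± z·3.4 with z = 1.282.
Half-width: 1.282 × 3.4 = 4.36.
11.78 − 4.36 = 7.42; 11.78 + 4.36 = 16.14.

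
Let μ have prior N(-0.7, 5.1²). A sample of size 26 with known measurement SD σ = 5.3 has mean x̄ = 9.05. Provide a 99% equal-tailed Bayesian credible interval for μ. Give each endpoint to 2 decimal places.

Posterior precision = 1/5.1² + 26/5.3² = 0.0384 + 0.9256 = 0.9640, so posterior SD = 1.0185.
Posterior mean = (-0.7/5.1² + 26·9.05/5.3²) / 0.9640 = 8.6612.
Interval: 8.6612 ± 2.576 × 1.0185 → [6.04, 11.28].

[6.04, 11.28]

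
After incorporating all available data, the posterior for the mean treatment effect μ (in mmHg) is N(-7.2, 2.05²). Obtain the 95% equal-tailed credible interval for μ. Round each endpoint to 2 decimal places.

The posterior is symmetric, so the 95% equal-tailed interval is μ = -7.2 ± z·2.05 with z = 1.960.
Half-width: 1.960 × 2.05 = 4.02.
-7.2 − 4.02 = -11.22; -7.2 + 4.02 = -3.18.

[-11.22, -3.18]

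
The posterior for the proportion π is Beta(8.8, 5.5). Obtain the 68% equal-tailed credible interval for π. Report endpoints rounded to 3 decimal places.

Posterior: Beta(8.8, 5.5).
Equal-tailed 68% interval: the 0.16 and 0.84 quantiles of Beta(8.8, 5.5).
Posterior mean ≈ 0.615, SD ≈ 0.124; a Normal approximation gives roughly [0.492, 0.739].
Exact: F⁻¹(0.16) = 0.488; F⁻¹(0.84) = 0.743.

[0.488, 0.743]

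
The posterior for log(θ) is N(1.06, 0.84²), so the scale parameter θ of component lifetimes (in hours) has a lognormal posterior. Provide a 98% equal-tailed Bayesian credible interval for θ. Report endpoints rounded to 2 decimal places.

On the log scale the 98% interval is 1.06 ± 2.326 × 0.84 = [-0.8941, 3.0141].
Exponentiate: [e^-0.8941, e^3.0141] = [0.41, 20.37].

[0.41, 20.37]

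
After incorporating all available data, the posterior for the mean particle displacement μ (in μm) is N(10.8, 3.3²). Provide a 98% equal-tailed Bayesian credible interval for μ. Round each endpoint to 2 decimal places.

The posterior is symmetric, so the 98% equal-tailed interval is μ = 10.8 ± z·3.3 with z = 2.326.
Half-width: 2.326 × 3.3 = 7.68.
10.8 − 7.68 = 3.12; 10.8 + 7.68 = 18.48.

[3.12, 18.48]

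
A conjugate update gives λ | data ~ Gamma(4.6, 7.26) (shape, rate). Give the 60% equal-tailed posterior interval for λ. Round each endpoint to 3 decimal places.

Posterior: Gamma(shape 4.6, rate 7.26).
Equal-tailed 60% interval: Gamma(4.6, 7.26) quantiles at 0.2 and 0.8.
Posterior mean ≈ 0.634, SD ≈ 0.295; a Normal approximation gives roughly [0.385, 0.882].
Exact: lower = 0.381; upper = 0.860.

[0.381, 0.860]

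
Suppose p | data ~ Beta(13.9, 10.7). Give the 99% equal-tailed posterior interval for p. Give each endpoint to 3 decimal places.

[0.312, 0.799]

Posterior: Beta(13.9, 10.7).
Equal-tailed 99% interval: the 0.005 and 0.995 quantiles of Beta(13.9, 10.7).
Posterior mean ≈ 0.565, SD ≈ 0.098; a Normal approximation gives roughly [0.313, 0.817].
Exact: F⁻¹(0.005) = 0.312; F⁻¹(0.995) = 0.799.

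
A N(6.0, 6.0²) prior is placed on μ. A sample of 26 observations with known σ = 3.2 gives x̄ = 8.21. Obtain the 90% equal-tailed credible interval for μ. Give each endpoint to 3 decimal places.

[7.159, 9.213]

Posterior precision = 1/6.0² + 26/3.2² = 0.0278 + 2.5391 = 2.5668, so posterior SD = 0.6242.
Posterior mean = (6.0/6.0² + 26·8.21/3.2²) / 2.5668 = 8.1861.
Interval: 8.1861 ± 1.645 × 0.6242 → [7.159, 9.213].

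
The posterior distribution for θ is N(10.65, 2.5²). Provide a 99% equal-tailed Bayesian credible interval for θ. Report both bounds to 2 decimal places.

[4.21, 17.09]

The posterior is symmetric, so the 99% equal-tailed interval is θ = 10.65 ± z·2.5 with z = 2.576.
Half-width: 2.576 × 2.5 = 6.44.
10.65 − 6.44 = 4.21; 10.65 + 6.44 = 17.09.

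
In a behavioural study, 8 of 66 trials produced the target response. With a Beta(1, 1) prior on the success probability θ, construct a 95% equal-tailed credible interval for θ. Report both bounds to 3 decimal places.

Posterior: Beta(1+8, 1+58) = Beta(9, 59).
Equal-tailed 95% interval: the 0.025 and 0.975 quantiles of Beta(9, 59).
Posterior mean ≈ 0.132, SD ≈ 0.041; a Normal approximation gives roughly [0.052, 0.212].
Exact: F⁻¹(0.025) = 0.063; F⁻¹(0.975) = 0.222.

[0.063, 0.222]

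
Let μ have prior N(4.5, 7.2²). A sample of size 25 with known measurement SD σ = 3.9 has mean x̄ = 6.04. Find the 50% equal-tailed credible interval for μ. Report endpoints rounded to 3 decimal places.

Posterior precision = 1/7.2² + 25/3.9² = 0.0193 + 1.6437 = 1.6629, so posterior SD = 0.7755.
Posterior mean = (4.5/7.2² + 25·6.04/3.9²) / 1.6629 = 6.0221.
Interval: 6.0221 ± 0.674 × 0.7755 → [5.499, 6.545].

[5.499, 6.545]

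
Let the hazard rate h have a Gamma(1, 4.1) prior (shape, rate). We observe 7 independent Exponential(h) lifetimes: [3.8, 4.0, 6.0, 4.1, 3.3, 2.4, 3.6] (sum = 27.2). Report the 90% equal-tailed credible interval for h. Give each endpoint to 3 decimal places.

[0.127, 0.420]

Posterior: Gamma(1+7, 4.1+27.2) = Gamma(8, 31.3) (shape, rate).
Equal-tailed 90% interval: Gamma(8, 31.3) quantiles at 0.05 and 0.95.
Posterior mean ≈ 0.256, SD ≈ 0.090; a Normal approximation gives roughly [0.107, 0.404].
Exact: lower = 0.127; upper = 0.420.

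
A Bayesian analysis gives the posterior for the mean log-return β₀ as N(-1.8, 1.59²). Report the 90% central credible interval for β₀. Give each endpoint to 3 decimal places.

The posterior is symmetric, so the 90% equal-tailed interval is β₀ = -1.8 ± z·1.59 with z = 1.645.
Half-width: 1.645 × 1.59 = 2.615.
-1.8 − 2.615 = -4.415; -1.8 + 2.615 = 0.815.

[-4.415, 0.815]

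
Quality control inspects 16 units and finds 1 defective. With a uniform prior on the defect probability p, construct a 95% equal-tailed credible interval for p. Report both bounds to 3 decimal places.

Posterior: Beta(1+1, 1+15) = Beta(2, 16).
Equal-tailed 95% interval: the 0.025 and 0.975 quantiles of Beta(2, 16).
Posterior mean ≈ 0.111, SD ≈ 0.072; a Normal approximation gives roughly [-0.030, 0.252].
Exact: F⁻¹(0.025) = 0.015; F⁻¹(0.975) = 0.287.

[0.015, 0.287]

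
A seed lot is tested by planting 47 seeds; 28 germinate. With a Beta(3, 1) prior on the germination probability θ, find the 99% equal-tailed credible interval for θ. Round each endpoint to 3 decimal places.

Posterior: Beta(3+28, 1+19) = Beta(31, 20).
Equal-tailed 99% interval: the 0.005 and 0.995 quantiles of Beta(31, 20).
Posterior mean ≈ 0.608, SD ≈ 0.068; a Normal approximation gives roughly [0.433, 0.782].
Exact: F⁻¹(0.005) = 0.429; F⁻¹(0.995) = 0.771.

[0.429, 0.771]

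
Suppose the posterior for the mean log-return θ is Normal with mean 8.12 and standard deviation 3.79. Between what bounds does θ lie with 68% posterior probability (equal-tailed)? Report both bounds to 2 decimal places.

[4.35, 11.89]

The posterior is symmetric, so the 68% equal-tailed interval is θ = 8.12 ± z·3.79 with z = 0.994.
Half-width: 0.994 × 3.79 = 3.77.
8.12 − 3.77 = 4.35; 8.12 + 3.77 = 11.89.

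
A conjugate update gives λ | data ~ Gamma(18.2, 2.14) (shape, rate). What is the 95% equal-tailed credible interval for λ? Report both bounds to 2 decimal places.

Posterior: Gamma(shape 18.2, rate 2.14).
Equal-tailed 95% interval: Gamma(18.2, 2.14) quantiles at 0.025 and 0.975.
Posterior mean ≈ 8.50, SD ≈ 1.99; a Normal approximation gives roughly [4.60, 12.41].
Exact: lower = 5.06; upper = 12.83.

[5.06, 12.83]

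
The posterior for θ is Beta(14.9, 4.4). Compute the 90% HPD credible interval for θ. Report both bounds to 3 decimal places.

The posterior is unimodal and skewed, so the HPD interval has equal density at both endpoints and is the shortest 90% interval.
Solving f(0.627) = f(0.924) with F(0.924) − F(0.627) = 0.90 gives [0.627, 0.924].
For comparison, the equal-tailed interval is [0.604, 0.908]; the HPD is narrower and shifted toward the mode.

[0.627, 0.924]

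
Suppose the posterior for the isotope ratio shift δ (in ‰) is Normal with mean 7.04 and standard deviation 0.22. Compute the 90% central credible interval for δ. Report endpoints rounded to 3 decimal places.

The posterior is symmetric, so the 90% equal-tailed interval is δ = 7.04 ± z·0.22 with z = 1.645.
Half-width: 1.645 × 0.22 = 0.362.
7.04 − 0.362 = 6.678; 7.04 + 0.362 = 7.402.

[6.678, 7.402]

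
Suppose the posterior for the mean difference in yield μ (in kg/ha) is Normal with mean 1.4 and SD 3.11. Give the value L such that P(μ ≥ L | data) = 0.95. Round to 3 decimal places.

Need L with P(μ ≥ L) = 0.95: L = 1.4 − z_{0.05}·3.11.
z = 1.645; L = 1.4 − 1.645 × 3.11 = -3.715.

-3.715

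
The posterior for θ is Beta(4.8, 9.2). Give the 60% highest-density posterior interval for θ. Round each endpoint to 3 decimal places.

The posterior is unimodal and skewed, so the HPD interval has equal density at both endpoints and is the shortest 60% interval.
Solving f(0.217) = f(0.429) with F(0.429) − F(0.217) = 0.60 gives [0.217, 0.429].
For comparison, the equal-tailed interval is [0.234, 0.448]; the HPD is narrower and shifted toward the mode.

[0.217, 0.429]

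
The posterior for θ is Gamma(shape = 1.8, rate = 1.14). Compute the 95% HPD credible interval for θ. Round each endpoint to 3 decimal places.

[0.016, 3.882]

The posterior is unimodal and skewed, so the HPD interval has equal density at both endpoints and is the shortest 95% interval.
Solving f(0.016) = f(3.882) with F(3.882) − F(0.016) = 0.95 gives [0.016, 3.882].
For comparison, the equal-tailed interval is [0.161, 4.579]; the HPD is narrower and shifted toward the mode.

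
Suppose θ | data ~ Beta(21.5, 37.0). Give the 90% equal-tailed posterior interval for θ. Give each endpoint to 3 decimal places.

Posterior: Beta(21.5, 37.0).
Equal-tailed 90% interval: the 0.05 and 0.95 quantiles of Beta(21.5, 37.0).
Posterior mean ≈ 0.368, SD ≈ 0.063; a Normal approximation gives roughly [0.265, 0.470].
Exact: F⁻¹(0.05) = 0.267; F⁻¹(0.95) = 0.473.

[0.267, 0.473]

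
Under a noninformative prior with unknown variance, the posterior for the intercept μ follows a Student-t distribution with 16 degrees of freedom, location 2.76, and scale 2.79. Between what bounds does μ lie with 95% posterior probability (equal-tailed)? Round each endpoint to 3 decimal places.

The t_16 distribution is symmetric; the 95% interval is 2.76 ± t·2.79 with t_{0.975,16} = 2.120.
Half-width: 2.120 × 2.79 = 5.915.
2.76 − 5.915 = -3.155; 2.76 + 5.915 = 8.675.

[-3.155, 8.675]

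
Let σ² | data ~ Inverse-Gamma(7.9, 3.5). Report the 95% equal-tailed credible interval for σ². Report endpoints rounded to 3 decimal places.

Inverse-Gamma(7.9, 3.5) quantiles: F⁻¹(0.025) and F⁻¹(0.975).
Equivalently, 1/σ² ~ Gamma(7.9, rate = 3.5); invert its 0.975 and 0.025 quantiles.
Posterior mean ≈ 0.507, SD ≈ 0.209; a Normal approximation gives roughly [0.098, 0.917].
Exact: lower = 0.245; upper = 1.033.

[0.245, 1.033]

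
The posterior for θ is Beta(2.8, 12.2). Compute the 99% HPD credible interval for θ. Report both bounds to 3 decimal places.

[0.010, 0.465]

The posterior is unimodal and skewed, so the HPD interval has equal density at both endpoints and is the shortest 99% interval.
Solving f(0.010) = f(0.465) with F(0.465) − F(0.010) = 0.99 gives [0.010, 0.465].
For comparison, the equal-tailed interval is [0.021, 0.496]; the HPD is narrower and shifted toward the mode.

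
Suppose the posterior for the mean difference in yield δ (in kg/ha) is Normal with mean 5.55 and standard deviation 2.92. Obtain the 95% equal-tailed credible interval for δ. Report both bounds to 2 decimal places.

[-0.17, 11.27]

The posterior is symmetric, so the 95% equal-tailed interval is δ = 5.55 ± z·2.92 with z = 1.960.
Half-width: 1.960 × 2.92 = 5.72.
5.55 − 5.72 = -0.17; 5.55 + 5.72 = 11.27.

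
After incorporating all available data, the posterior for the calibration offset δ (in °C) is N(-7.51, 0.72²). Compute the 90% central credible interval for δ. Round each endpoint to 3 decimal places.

[-8.694, -6.326]

The posterior is symmetric, so the 90% equal-tailed interval is δ = -7.51 ± z·0.72 with z = 1.645.
Half-width: 1.645 × 0.72 = 1.184.
-7.51 − 1.184 = -8.694; -7.51 + 1.184 = -6.326.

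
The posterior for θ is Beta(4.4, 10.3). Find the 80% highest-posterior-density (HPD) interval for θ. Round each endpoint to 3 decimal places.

The posterior is unimodal and skewed, so the HPD interval has equal density at both endpoints and is the shortest 80% interval.
Solving f(0.137) = f(0.433) with F(0.433) − F(0.137) = 0.80 gives [0.137, 0.433].
For comparison, the equal-tailed interval is [0.156, 0.456]; the HPD is narrower and shifted toward the mode.

[0.137, 0.433]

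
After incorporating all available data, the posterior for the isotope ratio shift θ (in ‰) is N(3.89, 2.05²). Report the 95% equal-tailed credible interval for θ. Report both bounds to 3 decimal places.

The posterior is symmetric, so the 95% equal-tailed interval is θ = 3.89 ± z·2.05 with z = 1.960.
Half-width: 1.960 × 2.05 = 4.018.
3.89 − 4.018 = -0.128; 3.89 + 4.018 = 7.908.

[-0.128, 7.908]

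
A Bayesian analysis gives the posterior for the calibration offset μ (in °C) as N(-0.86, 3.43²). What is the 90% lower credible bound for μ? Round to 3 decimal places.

Need L with P(μ ≥ L) = 0.90: L = -0.86 − z_{0.1}·3.43.
z = 1.282; L = -0.86 − 1.282 × 3.43 = -5.256.

-5.256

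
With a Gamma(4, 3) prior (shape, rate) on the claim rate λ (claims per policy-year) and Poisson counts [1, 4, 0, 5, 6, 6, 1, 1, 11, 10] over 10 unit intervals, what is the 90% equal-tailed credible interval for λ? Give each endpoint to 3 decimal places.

[2.929, 4.696]

Posterior: Gamma(4+45, 3+10) = Gamma(49, 13) (shape, rate).
Equal-tailed 90% interval: Gamma(49, 13) quantiles at 0.05 and 0.95.
Posterior mean ≈ 3.769, SD ≈ 0.538; a Normal approximation gives roughly [2.884, 4.655].
Exact: lower = 2.929; upper = 4.696.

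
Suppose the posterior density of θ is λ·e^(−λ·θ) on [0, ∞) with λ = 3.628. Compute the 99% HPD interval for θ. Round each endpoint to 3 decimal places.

The exponential density is strictly decreasing on [0, ∞), so the HPD interval is anchored at 0: [0, q] with P(θ ≤ q) = 0.99.
q = −ln(1 − 0.99) / 3.628 = 4.6052 / 3.628 = 1.269.

[0.000, 1.269]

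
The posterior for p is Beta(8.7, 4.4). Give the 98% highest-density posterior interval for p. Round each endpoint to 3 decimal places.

The posterior is unimodal and skewed, so the HPD interval has equal density at both endpoints and is the shortest 98% interval.
Solving f(0.369) = f(0.921) with F(0.921) − F(0.369) = 0.98 gives [0.369, 0.921].
For comparison, the equal-tailed interval is [0.350, 0.908]; the HPD is narrower and shifted toward the mode.

[0.369, 0.921]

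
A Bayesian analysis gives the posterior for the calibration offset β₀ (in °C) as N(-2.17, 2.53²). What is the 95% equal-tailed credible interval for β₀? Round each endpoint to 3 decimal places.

The posterior is symmetric, so the 95% equal-tailed interval is β₀ = -2.17 ± z·2.53 with z = 1.960.
Half-width: 1.960 × 2.53 = 4.959.
-2.17 − 4.959 = -7.129; -2.17 + 4.959 = 2.789.

[-7.129, 2.789]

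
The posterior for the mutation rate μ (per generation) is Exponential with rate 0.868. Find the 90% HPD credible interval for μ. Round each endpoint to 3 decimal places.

The exponential density is strictly decreasing on [0, ∞), so the HPD interval is anchored at 0: [0, q] with P(μ ≤ q) = 0.90.
q = −ln(1 − 0.90) / 0.868 = 2.3026 / 0.868 = 2.653.

[0.000, 2.653]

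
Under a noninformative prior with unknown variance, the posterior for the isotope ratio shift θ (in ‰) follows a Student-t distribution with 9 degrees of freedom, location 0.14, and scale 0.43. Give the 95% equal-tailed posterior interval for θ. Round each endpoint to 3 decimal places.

[-0.833, 1.113]

The t_9 distribution is symmetric; the 95% interval is 0.14 ± t·0.43 with t_{0.975,9} = 2.262.
Half-width: 2.262 × 0.43 = 0.973.
0.14 − 0.973 = -0.833; 0.14 + 0.973 = 1.113.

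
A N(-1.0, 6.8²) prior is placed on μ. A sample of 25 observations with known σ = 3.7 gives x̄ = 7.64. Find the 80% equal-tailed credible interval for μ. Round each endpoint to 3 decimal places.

[6.596, 8.482]

Posterior precision = 1/6.8² + 25/3.7² = 0.0216 + 1.8262 = 1.8478, so posterior SD = 0.7357.
Posterior mean = (-1.0/6.8² + 25·7.64/3.7²) / 1.8478 = 7.5389.
Interval: 7.5389 ± 1.282 × 0.7357 → [6.596, 8.482].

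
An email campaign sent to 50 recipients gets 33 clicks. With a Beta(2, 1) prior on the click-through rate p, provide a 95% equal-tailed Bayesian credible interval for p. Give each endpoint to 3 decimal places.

[0.529, 0.780]

Posterior: Beta(2+33, 1+17) = Beta(35, 18).
Equal-tailed 95% interval: the 0.025 and 0.975 quantiles of Beta(35, 18).
Posterior mean ≈ 0.660, SD ≈ 0.064; a Normal approximation gives roughly [0.534, 0.787].
Exact: F⁻¹(0.025) = 0.529; F⁻¹(0.975) = 0.780.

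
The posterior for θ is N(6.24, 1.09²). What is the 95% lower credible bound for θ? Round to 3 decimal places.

4.447

Need L with P(θ ≥ L) = 0.95: L = 6.24 − z_{0.05}·1.09.
z = 1.645; L = 6.24 − 1.645 × 1.09 = 4.447.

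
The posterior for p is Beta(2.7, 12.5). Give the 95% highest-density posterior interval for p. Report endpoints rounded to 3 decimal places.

The posterior is unimodal and skewed, so the HPD interval has equal density at both endpoints and is the shortest 95% interval.
Solving f(0.020) = f(0.363) with F(0.363) − F(0.020) = 0.95 gives [0.020, 0.363].
For comparison, the equal-tailed interval is [0.036, 0.398]; the HPD is narrower and shifted toward the mode.

[0.020, 0.363]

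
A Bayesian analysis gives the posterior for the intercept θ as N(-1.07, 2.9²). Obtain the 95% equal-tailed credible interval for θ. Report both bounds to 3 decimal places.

The posterior is symmetric, so the 95% equal-tailed interval is θ = -1.07 ± z·2.9 with z = 1.960.
Half-width: 1.960 × 2.9 = 5.684.
-1.07 − 5.684 = -6.754; -1.07 + 5.684 = 4.614.

[-6.754, 4.614]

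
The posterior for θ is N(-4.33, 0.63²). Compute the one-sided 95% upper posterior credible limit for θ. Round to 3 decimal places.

-3.294

Need U with P(θ ≤ U) = 0.95: U = -4.33 + z_{0.05}·0.63.
z = 1.645; U = -4.33 + 1.645 × 0.63 = -3.294.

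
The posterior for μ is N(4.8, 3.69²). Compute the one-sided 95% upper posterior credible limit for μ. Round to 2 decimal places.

10.87

Need U with P(μ ≤ U) = 0.95: U = 4.8 + z_{0.05}·3.69.
z = 1.645; U = 4.8 + 1.645 × 3.69 = 10.87.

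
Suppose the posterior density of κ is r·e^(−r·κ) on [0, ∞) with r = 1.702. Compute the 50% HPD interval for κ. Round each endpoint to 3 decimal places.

The exponential density is strictly decreasing on [0, ∞), so the HPD interval is anchored at 0: [0, q] with P(κ ≤ q) = 0.50.
q = −ln(1 − 0.50) / 1.702 = 0.6931 / 1.702 = 0.407.

[0.000, 0.407]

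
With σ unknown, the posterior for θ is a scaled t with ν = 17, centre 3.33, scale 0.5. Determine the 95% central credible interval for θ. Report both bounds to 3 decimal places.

[2.275, 4.385]

The t_17 distribution is symmetric; the 95% interval is 3.33 ± t·0.5 with t_{0.975,17} = 2.110.
Half-width: 2.110 × 0.5 = 1.055.
3.33 − 1.055 = 2.275; 3.33 + 1.055 = 4.385.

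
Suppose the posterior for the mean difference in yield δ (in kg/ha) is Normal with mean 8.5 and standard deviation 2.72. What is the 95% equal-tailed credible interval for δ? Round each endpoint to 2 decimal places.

The posterior is symmetric, so the 95% equal-tailed interval is δ = 8.5 ± z·2.72 with z = 1.960.
Half-width: 1.960 × 2.72 = 5.33.
8.5 − 5.33 = 3.17; 8.5 + 5.33 = 13.83.

[3.17, 13.83]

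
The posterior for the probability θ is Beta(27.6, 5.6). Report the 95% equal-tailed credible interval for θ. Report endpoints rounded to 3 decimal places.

[0.689, 0.936]

Posterior: Beta(27.6, 5.6).
Equal-tailed 95% interval: the 0.025 and 0.975 quantiles of Beta(27.6, 5.6).
Posterior mean ≈ 0.831, SD ≈ 0.064; a Normal approximation gives roughly [0.706, 0.957].
Exact: F⁻¹(0.025) = 0.689; F⁻¹(0.975) = 0.936.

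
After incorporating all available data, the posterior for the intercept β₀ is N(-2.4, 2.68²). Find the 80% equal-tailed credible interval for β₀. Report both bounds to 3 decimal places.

[-5.835, 1.035]

The posterior is symmetric, so the 80% equal-tailed interval is β₀ = -2.4 ± z·2.68 with z = 1.282.
Half-width: 1.282 × 2.68 = 3.435.
-2.4 − 3.435 = -5.835; -2.4 + 3.435 = 1.035.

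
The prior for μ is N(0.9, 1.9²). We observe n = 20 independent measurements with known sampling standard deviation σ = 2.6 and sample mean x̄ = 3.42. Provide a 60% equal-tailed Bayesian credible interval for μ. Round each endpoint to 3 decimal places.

Posterior precision = 1/1.9² + 20/2.6² = 0.2770 + 2.9586 = 3.2356, so posterior SD = 0.5559.
Posterior mean = (0.9/1.9² + 20·3.42/2.6²) / 3.2356 = 3.2043.
Interval: 3.2043 ± 0.842 × 0.5559 → [2.736, 3.672].

[2.736, 3.672]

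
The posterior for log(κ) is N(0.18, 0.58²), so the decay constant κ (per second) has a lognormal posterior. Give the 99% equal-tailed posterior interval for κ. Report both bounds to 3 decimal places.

[0.269, 5.333]

On the log scale the 99% interval is 0.18 ± 2.576 × 0.58 = [-1.3140, 1.6740].
Exponentiate: [e^-1.3140, e^1.6740] = [0.269, 5.333].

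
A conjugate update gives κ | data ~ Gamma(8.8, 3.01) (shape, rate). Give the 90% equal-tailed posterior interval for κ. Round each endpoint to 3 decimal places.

[1.512, 4.711]

Posterior: Gamma(shape 8.8, rate 3.01).
Equal-tailed 90% interval: Gamma(8.8, 3.01) quantiles at 0.05 and 0.95.
Posterior mean ≈ 2.924, SD ≈ 0.986; a Normal approximation gives roughly [1.303, 4.545].
Exact: lower = 1.512; upper = 4.711.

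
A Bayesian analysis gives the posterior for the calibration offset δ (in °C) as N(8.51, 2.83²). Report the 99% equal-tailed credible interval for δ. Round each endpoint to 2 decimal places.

The posterior is symmetric, so the 99% equal-tailed interval is δ = 8.51 ± z·2.83 with z = 2.576.
Half-width: 2.576 × 2.83 = 7.29.
8.51 − 7.29 = 1.22; 8.51 + 7.29 = 15.80.

[1.22, 15.80]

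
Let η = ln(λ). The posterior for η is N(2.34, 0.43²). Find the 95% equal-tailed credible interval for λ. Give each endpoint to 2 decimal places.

On the log scale the 95% interval is 2.34 ± 1.960 × 0.43 = [1.4972, 3.1828].
Exponentiate: [e^1.4972, e^3.1828] = [4.47, 24.11].

[4.47, 24.11]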